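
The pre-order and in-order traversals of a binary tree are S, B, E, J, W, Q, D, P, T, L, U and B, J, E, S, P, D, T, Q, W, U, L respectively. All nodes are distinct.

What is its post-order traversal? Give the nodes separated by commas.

J, E, B, P, T, D, Q, U, L, W, S

The first element of pre-order is the root; it splits in-order into left and right subtrees.
Root S: left subtree has 3 nodes {B, J, E}, right has 7 {P, D, T, Q, W, U, L}.
  Root B: left subtree has 0 nodes { }, right has 2 {J, E}.
    Root E: left subtree has 1 node {J}, right has 0 { }.
  Root W: left subtree has 4 nodes {P, D, T, Q}, right has 2 {U, L}.
    Root Q: left subtree has 3 nodes {P, D, T}, right has 0 { }.
      Root D: left subtree has 1 node {P}, right has 1 {T}.
    Root L: left subtree has 1 node {U}, right has 0 { }.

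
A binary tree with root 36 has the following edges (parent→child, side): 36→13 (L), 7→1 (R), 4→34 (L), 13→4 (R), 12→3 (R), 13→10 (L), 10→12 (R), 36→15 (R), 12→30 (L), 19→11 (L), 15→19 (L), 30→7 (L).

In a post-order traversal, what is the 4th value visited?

Post-order visits the left subtree, then the right subtree, then the node.
At 36: go left to 13.
  At 13: go left to 10.
    At 10: no left child.
    At 10: go right to 12.
      At 12: go left to 30.
        At 30: go left to 7.
          At 7: no left child.
          At 7: go right to 1.
            1 is a leaf — visit 1.
          Visit 7.
        At 30: no right child.
        Visit 30.
      At 12: go right to 3.
        3 is a leaf — visit 3.
      Visit 12.
    Visit 10.
  At 13: go right to 4.
    At 4: go left to 34.
      34 is a leaf — visit 34.
    At 4: no right child.
    Visit 4.
  Visit 13.
At 36: go right to 15.
  At 15: go left to 19.
    At 19: go left to 11.
      11 is a leaf — visit 11.
    At 19: no right child.
    Visit 19.
  At 15: no right child.
  Visit 15.
Visit 36.
Full post-order sequence: 1, 7, 30, 3, 12, 10, 34, 4, 13, 11, 19, 15, 36.

3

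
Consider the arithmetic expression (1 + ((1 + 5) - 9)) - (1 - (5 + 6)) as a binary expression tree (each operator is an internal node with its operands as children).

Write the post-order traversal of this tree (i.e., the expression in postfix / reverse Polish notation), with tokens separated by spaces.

1 1 5 + 9 - + 1 5 6 + - -

Post-order on an expression tree gives postfix notation: for each operator, emit left operand, right operand, then the operator.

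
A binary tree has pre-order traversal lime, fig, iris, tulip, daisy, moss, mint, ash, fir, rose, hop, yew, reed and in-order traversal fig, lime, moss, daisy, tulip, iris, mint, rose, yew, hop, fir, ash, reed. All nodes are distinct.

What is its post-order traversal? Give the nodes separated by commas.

fig, moss, daisy, tulip, yew, hop, rose, fir, reed, ash, mint, iris, lime

The first element of pre-order is the root; it splits in-order into left and right subtrees.
Root lime: left subtree has 1 node {fig}, right has 11 {moss, daisy, tulip, iris, mint, rose, yew, hop, fir, ash, reed}.
  Root iris: left subtree has 3 nodes {moss, daisy, tulip}, right has 7 {mint, rose, yew, hop, fir, ash, reed}.
    Root tulip: left subtree has 2 nodes {moss, daisy}, right has 0 { }.
      Root daisy: left subtree has 1 node {moss}, right has 0 { }.
    Root mint: left subtree has 0 nodes { }, right has 6 {rose, yew, hop, fir, ash, reed}.
      Root ash: left subtree has 4 nodes {rose, yew, hop, fir}, right has 1 {reed}.
        Root fir: left subtree has 3 nodes {rose, yew, hop}, right has 0 { }.
          Root rose: left subtree has 0 nodes { }, right has 2 {yew, hop}.
            Root hop: left subtree has 1 node {yew}, right has 0 { }.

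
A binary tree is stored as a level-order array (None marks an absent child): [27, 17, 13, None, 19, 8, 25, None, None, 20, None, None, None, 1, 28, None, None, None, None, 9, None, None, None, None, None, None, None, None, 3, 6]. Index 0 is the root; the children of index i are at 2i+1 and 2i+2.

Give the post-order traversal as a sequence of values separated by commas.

Post-order visits the left subtree, then the right subtree, then the node.
At 27: go left to 17.
  At 17: no left child.
  At 17: go right to 19.
    At 19: go left to 20.
      At 20: go left to 9.
        9 is a leaf — visit 9.
      At 20: no right child.
      Visit 20.
    At 19: no right child.
    Visit 19.
  Visit 17.
At 27: go right to 13.
  At 13: go left to 8.
    8 is a leaf — visit 8.
  At 13: go right to 25.
    At 25: go left to 1.
      At 1: no left child.
      At 1: go right to 3.
        3 is a leaf — visit 3.
      Visit 1.
    At 25: go right to 28.
      At 28: go left to 6.
        6 is a leaf — visit 6.
      At 28: no right child.
      Visit 28.
    Visit 25.
  Visit 13.
Visit 27.

9, 20, 19, 17, 8, 3, 1, 6, 28, 25, 13, 27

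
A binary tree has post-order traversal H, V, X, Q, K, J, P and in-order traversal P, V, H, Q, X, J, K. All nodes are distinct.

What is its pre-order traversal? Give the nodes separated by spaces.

P J Q V H X K

The last element of post-order is the root; it splits in-order into left and right subtrees.
Root P: left subtree has 0 nodes { }, right has 6 {V, H, Q, X, J, K}.
  Root J: left subtree has 4 nodes {V, H, Q, X}, right has 1 {K}.
    Root Q: left subtree has 2 nodes {V, H}, right has 1 {X}.
      Root V: left subtree has 0 nodes { }, right has 1 {H}.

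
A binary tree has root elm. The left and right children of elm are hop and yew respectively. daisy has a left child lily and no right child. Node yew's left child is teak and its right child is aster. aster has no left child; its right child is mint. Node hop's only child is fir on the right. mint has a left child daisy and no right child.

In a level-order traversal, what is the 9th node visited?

lily

Level-order visits nodes level by level from the root, left to right within each level.
Level 0: elm
Level 1: hop, yew
Level 2: fir, teak, aster
Level 3: mint
Level 4: daisy
Level 5: lily
Full level-order sequence: elm, hop, yew, fir, teak, aster, mint, daisy, lily.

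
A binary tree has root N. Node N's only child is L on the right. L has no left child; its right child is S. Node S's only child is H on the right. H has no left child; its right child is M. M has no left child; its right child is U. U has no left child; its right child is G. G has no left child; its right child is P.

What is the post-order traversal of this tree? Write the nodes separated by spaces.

Post-order visits the left subtree, then the right subtree, then the node.
At N: no left child.
At N: go right to L.
  At L: no left child.
  At L: go right to S.
    At S: no left child.
    At S: go right to H.
      At H: no left child.
      At H: go right to M.
        At M: no left child.
        At M: go right to U.
          At U: no left child.
          At U: go right to G.
            At G: no left child.
            At G: go right to P.
              P is a leaf — visit P.
            Visit G.
          Visit U.
        Visit M.
      Visit H.
    Visit S.
  Visit L.
Visit N.

P G U M H S L N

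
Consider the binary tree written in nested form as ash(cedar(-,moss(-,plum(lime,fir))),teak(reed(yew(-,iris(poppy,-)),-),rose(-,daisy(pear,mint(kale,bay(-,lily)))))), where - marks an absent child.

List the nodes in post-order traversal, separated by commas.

lime, fir, plum, moss, cedar, poppy, iris, yew, reed, pear, kale, lily, bay, mint, daisy, rose, teak, ash

Post-order visits the left subtree, then the right subtree, then the node.
At ash: go left to cedar.
  At cedar: no left child.
  At cedar: go right to moss.
    At moss: no left child.
    At moss: go right to plum.
      At plum: go left to lime.
        lime is a leaf — visit lime.
      At plum: go right to fir.
        fir is a leaf — visit fir.
      Visit plum.
    Visit moss.
  Visit cedar.
At ash: go right to teak.
  At teak: go left to reed.
    At reed: go left to yew.
      At yew: no left child.
      At yew: go right to iris.
        At iris: go left to poppy.
          poppy is a leaf — visit poppy.
        At iris: no right child.
        Visit iris.
      Visit yew.
    At reed: no right child.
    Visit reed.
  At teak: go right to rose.
    At rose: no left child.
    At rose: go right to daisy.
      At daisy: go left to pear.
        pear is a leaf — visit pear.
      At daisy: go right to mint.
        At mint: go left to kale.
          kale is a leaf — visit kale.
        At mint: go right to bay.
          At bay: no left child.
          At bay: go right to lily.
            lily is a leaf — visit lily.
          Visit bay.
        Visit mint.
      Visit daisy.
    Visit rose.
  Visit teak.
Visit ash.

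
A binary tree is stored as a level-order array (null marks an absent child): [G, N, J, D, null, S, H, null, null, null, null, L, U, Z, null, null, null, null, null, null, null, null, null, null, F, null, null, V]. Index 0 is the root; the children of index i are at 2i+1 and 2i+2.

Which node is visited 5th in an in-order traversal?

In-order visits the left subtree, then the node, then the right subtree.
At G: go left to N.
  At N: go left to D.
    D is a leaf — visit D.
  Visit N.
  At N: no right child.
Visit G.
At G: go right to J.
  At J: go left to S.
    At S: go left to L.
      At L: no left child.
      Visit L.
      At L: go right to F.
        F is a leaf — visit F.
    Visit S.
    At S: go right to U.
      U is a leaf — visit U.
  Visit J.
  At J: go right to H.
    At H: go left to Z.
      At Z: go left to V.
        V is a leaf — visit V.
      Visit Z.
      At Z: no right child.
    Visit H.
    At H: no right child.
Full in-order sequence: D, N, G, L, F, S, U, J, V, Z, H.

F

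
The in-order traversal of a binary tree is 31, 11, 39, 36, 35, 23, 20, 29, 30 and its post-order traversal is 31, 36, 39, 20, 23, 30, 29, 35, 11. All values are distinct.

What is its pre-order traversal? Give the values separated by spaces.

The last element of post-order is the root; it splits in-order into left and right subtrees.
Root 11: left subtree has 1 node {31}, right has 7 {39, 36, 35, 23, 20, 29, 30}.
  Root 35: left subtree has 2 nodes {39, 36}, right has 4 {23, 20, 29, 30}.
    Root 39: left subtree has 0 nodes { }, right has 1 {36}.
    Root 29: left subtree has 2 nodes {23, 20}, right has 1 {30}.
      Root 23: left subtree has 0 nodes { }, right has 1 {20}.

11 31 35 39 36 29 23 20 30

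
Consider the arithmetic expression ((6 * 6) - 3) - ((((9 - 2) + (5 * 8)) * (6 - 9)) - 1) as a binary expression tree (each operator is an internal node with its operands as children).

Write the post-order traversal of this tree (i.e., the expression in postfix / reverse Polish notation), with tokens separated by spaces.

6 6 * 3 - 9 2 - 5 8 * + 6 9 - * 1 - -

Post-order on an expression tree gives postfix notation: for each operator, emit left operand, right operand, then the operator.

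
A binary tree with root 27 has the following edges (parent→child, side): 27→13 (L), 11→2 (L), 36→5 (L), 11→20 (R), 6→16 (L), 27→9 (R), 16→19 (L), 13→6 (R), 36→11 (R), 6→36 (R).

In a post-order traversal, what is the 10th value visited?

9

Post-order visits the left subtree, then the right subtree, then the node.
At 27: go left to 13.
  At 13: no left child.
  At 13: go right to 6.
    At 6: go left to 16.
      At 16: go left to 19.
        19 is a leaf — visit 19.
      At 16: no right child.
      Visit 16.
    At 6: go right to 36.
      At 36: go left to 5.
        5 is a leaf — visit 5.
      At 36: go right to 11.
        At 11: go left to 2.
          2 is a leaf — visit 2.
        At 11: go right to 20.
          20 is a leaf — visit 20.
        Visit 11.
      Visit 36.
    Visit 6.
  Visit 13.
At 27: go right to 9.
  9 is a leaf — visit 9.
Visit 27.
Full post-order sequence: 19, 16, 5, 2, 20, 11, 36, 6, 13, 9, 27.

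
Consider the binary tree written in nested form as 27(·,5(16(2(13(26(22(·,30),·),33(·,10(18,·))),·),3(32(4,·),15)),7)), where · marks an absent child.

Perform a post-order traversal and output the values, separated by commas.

30, 22, 26, 18, 10, 33, 13, 2, 4, 32, 15, 3, 16, 7, 5, 27

Post-order visits the left subtree, then the right subtree, then the node.
At 27: no left child.
At 27: go right to 5.
  At 5: go left to 16.
    At 16: go left to 2.
      At 2: go left to 13.
        At 13: go left to 26.
          At 26: go left to 22.
            At 22: no left child.
            At 22: go right to 30.
              30 is a leaf — visit 30.
            Visit 22.
          At 26: no right child.
          Visit 26.
        At 13: go right to 33.
          At 33: no left child.
          At 33: go right to 10.
            At 10: go left to 18.
              18 is a leaf — visit 18.
            At 10: no right child.
            Visit 10.
          Visit 33.
        Visit 13.
      At 2: no right child.
      Visit 2.
    At 16: go right to 3.
      At 3: go left to 32.
        At 32: go left to 4.
          4 is a leaf — visit 4.
        At 32: no right child.
        Visit 32.
      At 3: go right to 15.
        15 is a leaf — visit 15.
      Visit 3.
    Visit 16.
  At 5: go right to 7.
    7 is a leaf — visit 7.
  Visit 5.
Visit 27.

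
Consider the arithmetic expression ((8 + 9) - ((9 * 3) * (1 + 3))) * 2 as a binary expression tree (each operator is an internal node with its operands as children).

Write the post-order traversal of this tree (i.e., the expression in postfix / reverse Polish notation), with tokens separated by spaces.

Post-order on an expression tree gives postfix notation: for each operator, emit left operand, right operand, then the operator.

8 9 + 9 3 * 1 3 + * - 2 *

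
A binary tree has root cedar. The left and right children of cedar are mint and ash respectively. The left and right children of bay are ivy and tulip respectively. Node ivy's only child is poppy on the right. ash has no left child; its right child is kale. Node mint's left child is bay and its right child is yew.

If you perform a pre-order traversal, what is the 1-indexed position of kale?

9

Pre-order visits the node, then its left subtree, then its right subtree.
Visit cedar.
At cedar: go left to mint.
  Visit mint.
  At mint: go left to bay.
    Visit bay.
    At bay: go left to ivy.
      Visit ivy.
      At ivy: no left child.
      At ivy: go right to poppy.
        poppy is a leaf — visit poppy.
    At bay: go right to tulip.
      tulip is a leaf — visit tulip.
  At mint: go right to yew.
    yew is a leaf — visit yew.
At cedar: go right to ash.
  Visit ash.
  At ash: no left child.
  At ash: go right to kale.
    kale is a leaf — visit kale.
Full pre-order sequence: cedar, mint, bay, ivy, poppy, tulip, yew, ash, kale.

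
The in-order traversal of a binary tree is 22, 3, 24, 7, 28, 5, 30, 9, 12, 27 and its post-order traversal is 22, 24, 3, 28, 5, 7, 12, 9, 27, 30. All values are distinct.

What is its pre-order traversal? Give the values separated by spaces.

The last element of post-order is the root; it splits in-order into left and right subtrees.
Root 30: left subtree has 6 nodes {22, 3, 24, 7, 28, 5}, right has 3 {9, 12, 27}.
  Root 7: left subtree has 3 nodes {22, 3, 24}, right has 2 {28, 5}.
    Root 3: left subtree has 1 node {22}, right has 1 {24}.
    Root 5: left subtree has 1 node {28}, right has 0 { }.
  Root 27: left subtree has 2 nodes {9, 12}, right has 0 { }.
    Root 9: left subtree has 0 nodes { }, right has 1 {12}.

30 7 3 22 24 5 28 27 9 12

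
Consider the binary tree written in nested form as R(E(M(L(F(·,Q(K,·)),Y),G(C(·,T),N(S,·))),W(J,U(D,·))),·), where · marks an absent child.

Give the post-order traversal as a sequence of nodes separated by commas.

Post-order visits the left subtree, then the right subtree, then the node.
At R: go left to E.
  At E: go left to M.
    At M: go left to L.
      At L: go left to F.
        At F: no left child.
        At F: go right to Q.
          At Q: go left to K.
            K is a leaf — visit K.
          At Q: no right child.
          Visit Q.
        Visit F.
      At L: go right to Y.
        Y is a leaf — visit Y.
      Visit L.
    At M: go right to G.
      At G: go left to C.
        At C: no left child.
        At C: go right to T.
          T is a leaf — visit T.
        Visit C.
      At G: go right to N.
        At N: go left to S.
          S is a leaf — visit S.
        At N: no right child.
        Visit N.
      Visit G.
    Visit M.
  At E: go right to W.
    At W: go left to J.
      J is a leaf — visit J.
    At W: go right to U.
      At U: go left to D.
        D is a leaf — visit D.
      At U: no right child.
      Visit U.
    Visit W.
  Visit E.
At R: no right child.
Visit R.

K, Q, F, Y, L, T, C, S, N, G, M, J, D, U, W, E, R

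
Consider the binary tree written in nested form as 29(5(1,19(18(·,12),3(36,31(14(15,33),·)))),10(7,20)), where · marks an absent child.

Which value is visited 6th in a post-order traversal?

Post-order visits the left subtree, then the right subtree, then the node.
At 29: go left to 5.
  At 5: go left to 1.
    1 is a leaf — visit 1.
  At 5: go right to 19.
    At 19: go left to 18.
      At 18: no left child.
      At 18: go right to 12.
        12 is a leaf — visit 12.
      Visit 18.
    At 19: go right to 3.
      At 3: go left to 36.
        36 is a leaf — visit 36.
      At 3: go right to 31.
        At 31: go left to 14.
          At 14: go left to 15.
            15 is a leaf — visit 15.
          At 14: go right to 33.
            33 is a leaf — visit 33.
          Visit 14.
        At 31: no right child.
        Visit 31.
      Visit 3.
    Visit 19.
  Visit 5.
At 29: go right to 10.
  At 10: go left to 7.
    7 is a leaf — visit 7.
  At 10: go right to 20.
    20 is a leaf — visit 20.
  Visit 10.
Visit 29.
Full post-order sequence: 1, 12, 18, 36, 15, 33, 14, 31, 3, 19, 5, 7, 20, 10, 29.

33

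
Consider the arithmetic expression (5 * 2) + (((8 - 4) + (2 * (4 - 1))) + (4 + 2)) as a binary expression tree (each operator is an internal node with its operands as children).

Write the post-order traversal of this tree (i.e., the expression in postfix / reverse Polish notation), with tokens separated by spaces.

5 2 * 8 4 - 2 4 1 - * + 4 2 + + +

Post-order on an expression tree gives postfix notation: for each operator, emit left operand, right operand, then the operator.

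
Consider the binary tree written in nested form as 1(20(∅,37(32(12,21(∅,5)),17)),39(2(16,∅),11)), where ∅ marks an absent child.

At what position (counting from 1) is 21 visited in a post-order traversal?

Post-order visits the left subtree, then the right subtree, then the node.
At 1: go left to 20.
  At 20: no left child.
  At 20: go right to 37.
    At 37: go left to 32.
      At 32: go left to 12.
        12 is a leaf — visit 12.
      At 32: go right to 21.
        At 21: no left child.
        At 21: go right to 5.
          5 is a leaf — visit 5.
        Visit 21.
      Visit 32.
    At 37: go right to 17.
      17 is a leaf — visit 17.
    Visit 37.
  Visit 20.
At 1: go right to 39.
  At 39: go left to 2.
    At 2: go left to 16.
      16 is a leaf — visit 16.
    At 2: no right child.
    Visit 2.
  At 39: go right to 11.
    11 is a leaf — visit 11.
  Visit 39.
Visit 1.
Full post-order sequence: 12, 5, 21, 32, 17, 37, 20, 16, 2, 11, 39, 1.

3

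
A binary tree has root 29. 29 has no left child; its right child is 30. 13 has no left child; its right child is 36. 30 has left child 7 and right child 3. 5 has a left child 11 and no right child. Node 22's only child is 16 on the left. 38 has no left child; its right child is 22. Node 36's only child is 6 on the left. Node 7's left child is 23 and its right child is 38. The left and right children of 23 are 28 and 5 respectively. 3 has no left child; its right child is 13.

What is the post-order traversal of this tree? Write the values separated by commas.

28, 11, 5, 23, 16, 22, 38, 7, 6, 36, 13, 3, 30, 29

Post-order visits the left subtree, then the right subtree, then the node.
At 29: no left child.
At 29: go right to 30.
  At 30: go left to 7.
    At 7: go left to 23.
      At 23: go left to 28.
        28 is a leaf — visit 28.
      At 23: go right to 5.
        At 5: go left to 11.
          11 is a leaf — visit 11.
        At 5: no right child.
        Visit 5.
      Visit 23.
    At 7: go right to 38.
      At 38: no left child.
      At 38: go right to 22.
        At 22: go left to 16.
          16 is a leaf — visit 16.
        At 22: no right child.
        Visit 22.
      Visit 38.
    Visit 7.
  At 30: go right to 3.
    At 3: no left child.
    At 3: go right to 13.
      At 13: no left child.
      At 13: go right to 36.
        At 36: go left to 6.
          6 is a leaf — visit 6.
        At 36: no right child.
        Visit 36.
      Visit 13.
    Visit 3.
  Visit 30.
Visit 29.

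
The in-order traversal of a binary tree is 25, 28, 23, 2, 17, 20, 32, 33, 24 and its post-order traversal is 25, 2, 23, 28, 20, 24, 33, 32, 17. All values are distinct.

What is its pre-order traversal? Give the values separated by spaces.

17 28 25 23 2 32 20 33 24

The last element of post-order is the root; it splits in-order into left and right subtrees.
Root 17: left subtree has 4 nodes {25, 28, 23, 2}, right has 4 {20, 32, 33, 24}.
  Root 28: left subtree has 1 node {25}, right has 2 {23, 2}.
    Root 23: left subtree has 0 nodes { }, right has 1 {2}.
  Root 32: left subtree has 1 node {20}, right has 2 {33, 24}.
    Root 33: left subtree has 0 nodes { }, right has 1 {24}.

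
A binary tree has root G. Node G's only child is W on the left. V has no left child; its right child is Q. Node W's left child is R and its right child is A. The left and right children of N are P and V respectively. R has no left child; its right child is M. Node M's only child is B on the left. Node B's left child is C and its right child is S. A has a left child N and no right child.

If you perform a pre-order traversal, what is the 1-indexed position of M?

Pre-order visits the node, then its left subtree, then its right subtree.
Visit G.
At G: go left to W.
  Visit W.
  At W: go left to R.
    Visit R.
    At R: no left child.
    At R: go right to M.
      Visit M.
      At M: go left to B.
        Visit B.
        At B: go left to C.
          C is a leaf — visit C.
        At B: go right to S.
          S is a leaf — visit S.
      At M: no right child.
  At W: go right to A.
    Visit A.
    At A: go left to N.
      Visit N.
      At N: go left to P.
        P is a leaf — visit P.
      At N: go right to V.
        Visit V.
        At V: no left child.
        At V: go right to Q.
          Q is a leaf — visit Q.
    At A: no right child.
At G: no right child.
Full pre-order sequence: G, W, R, M, B, C, S, A, N, P, V, Q.

4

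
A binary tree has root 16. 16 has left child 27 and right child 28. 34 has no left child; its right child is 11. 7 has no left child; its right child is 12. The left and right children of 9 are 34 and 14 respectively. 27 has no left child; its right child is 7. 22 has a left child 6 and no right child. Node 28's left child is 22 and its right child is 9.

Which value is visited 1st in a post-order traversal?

12

Post-order visits the left subtree, then the right subtree, then the node.
At 16: go left to 27.
  At 27: no left child.
  At 27: go right to 7.
    At 7: no left child.
    At 7: go right to 12.
      12 is a leaf — visit 12.
    Visit 7.
  Visit 27.
At 16: go right to 28.
  At 28: go left to 22.
    At 22: go left to 6.
      6 is a leaf — visit 6.
    At 22: no right child.
    Visit 22.
  At 28: go right to 9.
    At 9: go left to 34.
      At 34: no left child.
      At 34: go right to 11.
        11 is a leaf — visit 11.
      Visit 34.
    At 9: go right to 14.
      14 is a leaf — visit 14.
    Visit 9.
  Visit 28.
Visit 16.
Full post-order sequence: 12, 7, 27, 6, 22, 11, 34, 14, 9, 28, 16.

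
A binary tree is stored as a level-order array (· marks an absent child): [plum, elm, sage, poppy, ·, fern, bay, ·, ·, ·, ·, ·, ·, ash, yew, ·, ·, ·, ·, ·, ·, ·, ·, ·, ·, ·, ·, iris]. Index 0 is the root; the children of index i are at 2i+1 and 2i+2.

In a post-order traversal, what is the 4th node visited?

Post-order visits the left subtree, then the right subtree, then the node.
At plum: go left to elm.
  At elm: go left to poppy.
    poppy is a leaf — visit poppy.
  At elm: no right child.
  Visit elm.
At plum: go right to sage.
  At sage: go left to fern.
    fern is a leaf — visit fern.
  At sage: go right to bay.
    At bay: go left to ash.
      At ash: go left to iris.
        iris is a leaf — visit iris.
      At ash: no right child.
      Visit ash.
    At bay: go right to yew.
      yew is a leaf — visit yew.
    Visit bay.
  Visit sage.
Visit plum.
Full post-order sequence: poppy, elm, fern, iris, ash, yew, bay, sage, plum.

iris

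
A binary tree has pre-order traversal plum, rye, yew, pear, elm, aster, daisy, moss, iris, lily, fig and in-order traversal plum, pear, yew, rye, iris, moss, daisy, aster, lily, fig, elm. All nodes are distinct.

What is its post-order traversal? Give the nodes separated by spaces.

The first element of pre-order is the root; it splits in-order into left and right subtrees.
Root plum: left subtree has 0 nodes { }, right has 10 {pear, yew, rye, iris, moss, daisy, aster, lily, fig, elm}.
  Root rye: left subtree has 2 nodes {pear, yew}, right has 7 {iris, moss, daisy, aster, lily, fig, elm}.
    Root yew: left subtree has 1 node {pear}, right has 0 { }.
    Root elm: left subtree has 6 nodes {iris, moss, daisy, aster, lily, fig}, right has 0 { }.
      Root aster: left subtree has 3 nodes {iris, moss, daisy}, right has 2 {lily, fig}.
        Root daisy: left subtree has 2 nodes {iris, moss}, right has 0 { }.
          Root moss: left subtree has 1 node {iris}, right has 0 { }.
        Root lily: left subtree has 0 nodes { }, right has 1 {fig}.

pear yew iris moss daisy fig lily aster elm rye plum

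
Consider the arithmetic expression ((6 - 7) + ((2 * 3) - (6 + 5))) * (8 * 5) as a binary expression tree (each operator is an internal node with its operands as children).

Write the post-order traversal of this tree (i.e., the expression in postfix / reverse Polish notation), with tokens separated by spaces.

6 7 - 2 3 * 6 5 + - + 8 5 * *

Post-order on an expression tree gives postfix notation: for each operator, emit left operand, right operand, then the operator.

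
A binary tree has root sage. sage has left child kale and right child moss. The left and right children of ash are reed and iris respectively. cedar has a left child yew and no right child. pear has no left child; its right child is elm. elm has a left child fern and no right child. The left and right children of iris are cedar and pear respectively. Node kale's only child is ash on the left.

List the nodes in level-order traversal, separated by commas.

sage, kale, moss, ash, reed, iris, cedar, pear, yew, elm, fern

Level-order visits nodes level by level from the root, left to right within each level.
Level 0: sage
Level 1: kale, moss
Level 2: ash
Level 3: reed, iris
Level 4: cedar, pear
Level 5: yew, elm
Level 6: fern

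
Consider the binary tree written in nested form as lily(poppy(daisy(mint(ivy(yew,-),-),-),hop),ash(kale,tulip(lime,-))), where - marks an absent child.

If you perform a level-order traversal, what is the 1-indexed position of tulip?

7

Level-order visits nodes level by level from the root, left to right within each level.
Level 0: lily
Level 1: poppy, ash
Level 2: daisy, hop, kale, tulip
Level 3: mint, lime
Level 4: ivy
Level 5: yew
Full level-order sequence: lily, poppy, ash, daisy, hop, kale, tulip, mint, lime, ivy, yew.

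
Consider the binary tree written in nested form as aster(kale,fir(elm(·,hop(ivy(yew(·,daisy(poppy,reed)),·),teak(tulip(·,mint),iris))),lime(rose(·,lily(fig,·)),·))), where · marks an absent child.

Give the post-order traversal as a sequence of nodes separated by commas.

Post-order visits the left subtree, then the right subtree, then the node.
At aster: go left to kale.
  kale is a leaf — visit kale.
At aster: go right to fir.
  At fir: go left to elm.
    At elm: no left child.
    At elm: go right to hop.
      At hop: go left to ivy.
        At ivy: go left to yew.
          At yew: no left child.
          At yew: go right to daisy.
            At daisy: go left to poppy.
              poppy is a leaf — visit poppy.
            At daisy: go right to reed.
              reed is a leaf — visit reed.
            Visit daisy.
          Visit yew.
        At ivy: no right child.
        Visit ivy.
      At hop: go right to teak.
        At teak: go left to tulip.
          At tulip: no left child.
          At tulip: go right to mint.
            mint is a leaf — visit mint.
          Visit tulip.
        At teak: go right to iris.
          iris is a leaf — visit iris.
        Visit teak.
      Visit hop.
    Visit elm.
  At fir: go right to lime.
    At lime: go left to rose.
      At rose: no left child.
      At rose: go right to lily.
        At lily: go left to fig.
          fig is a leaf — visit fig.
        At lily: no right child.
        Visit lily.
      Visit rose.
    At lime: no right child.
    Visit lime.
  Visit fir.
Visit aster.

kale, poppy, reed, daisy, yew, ivy, mint, tulip, iris, teak, hop, elm, fig, lily, rose, lime, fir, aster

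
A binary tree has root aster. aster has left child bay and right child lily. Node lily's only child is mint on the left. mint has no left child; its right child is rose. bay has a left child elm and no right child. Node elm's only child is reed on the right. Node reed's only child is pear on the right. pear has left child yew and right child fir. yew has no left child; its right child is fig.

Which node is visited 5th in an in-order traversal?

In-order visits the left subtree, then the node, then the right subtree.
At aster: go left to bay.
  At bay: go left to elm.
    At elm: no left child.
    Visit elm.
    At elm: go right to reed.
      At reed: no left child.
      Visit reed.
      At reed: go right to pear.
        At pear: go left to yew.
          At yew: no left child.
          Visit yew.
          At yew: go right to fig.
            fig is a leaf — visit fig.
        Visit pear.
        At pear: go right to fir.
          fir is a leaf — visit fir.
  Visit bay.
  At bay: no right child.
Visit aster.
At aster: go right to lily.
  At lily: go left to mint.
    At mint: no left child.
    Visit mint.
    At mint: go right to rose.
      rose is a leaf — visit rose.
  Visit lily.
  At lily: no right child.
Full in-order sequence: elm, reed, yew, fig, pear, fir, bay, aster, mint, rose, lily.

pear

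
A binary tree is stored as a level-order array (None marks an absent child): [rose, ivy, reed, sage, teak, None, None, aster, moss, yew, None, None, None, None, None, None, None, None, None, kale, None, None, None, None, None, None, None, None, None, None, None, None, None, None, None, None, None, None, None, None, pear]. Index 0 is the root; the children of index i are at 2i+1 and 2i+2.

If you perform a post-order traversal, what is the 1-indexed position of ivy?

8

Post-order visits the left subtree, then the right subtree, then the node.
At rose: go left to ivy.
  At ivy: go left to sage.
    At sage: go left to aster.
      aster is a leaf — visit aster.
    At sage: go right to moss.
      moss is a leaf — visit moss.
    Visit sage.
  At ivy: go right to teak.
    At teak: go left to yew.
      At yew: go left to kale.
        At kale: no left child.
        At kale: go right to pear.
          pear is a leaf — visit pear.
        Visit kale.
      At yew: no right child.
      Visit yew.
    At teak: no right child.
    Visit teak.
  Visit ivy.
At rose: go right to reed.
  reed is a leaf — visit reed.
Visit rose.
Full post-order sequence: aster, moss, sage, pear, kale, yew, teak, ivy, reed, rose.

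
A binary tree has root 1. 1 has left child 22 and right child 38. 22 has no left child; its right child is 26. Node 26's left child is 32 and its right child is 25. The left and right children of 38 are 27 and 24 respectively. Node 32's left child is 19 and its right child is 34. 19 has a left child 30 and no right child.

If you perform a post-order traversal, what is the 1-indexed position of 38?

10

Post-order visits the left subtree, then the right subtree, then the node.
At 1: go left to 22.
  At 22: no left child.
  At 22: go right to 26.
    At 26: go left to 32.
      At 32: go left to 19.
        At 19: go left to 30.
          30 is a leaf — visit 30.
        At 19: no right child.
        Visit 19.
      At 32: go right to 34.
        34 is a leaf — visit 34.
      Visit 32.
    At 26: go right to 25.
      25 is a leaf — visit 25.
    Visit 26.
  Visit 22.
At 1: go right to 38.
  At 38: go left to 27.
    27 is a leaf — visit 27.
  At 38: go right to 24.
    24 is a leaf — visit 24.
  Visit 38.
Visit 1.
Full post-order sequence: 30, 19, 34, 32, 25, 26, 22, 27, 24, 38, 1.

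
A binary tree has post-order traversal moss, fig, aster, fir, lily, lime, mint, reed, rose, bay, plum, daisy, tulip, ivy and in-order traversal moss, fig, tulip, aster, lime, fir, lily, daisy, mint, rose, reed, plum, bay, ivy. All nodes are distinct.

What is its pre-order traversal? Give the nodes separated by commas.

ivy, tulip, fig, moss, daisy, lime, aster, lily, fir, plum, rose, mint, reed, bay

The last element of post-order is the root; it splits in-order into left and right subtrees.
Root ivy: left subtree has 13 nodes {moss, fig, tulip, aster, lime, fir, lily, daisy, mint, rose, reed, plum, bay}, right has 0 { }.
  Root tulip: left subtree has 2 nodes {moss, fig}, right has 10 {aster, lime, fir, lily, daisy, mint, rose, reed, plum, bay}.
    Root fig: left subtree has 1 node {moss}, right has 0 { }.
    Root daisy: left subtree has 4 nodes {aster, lime, fir, lily}, right has 5 {mint, rose, reed, plum, bay}.
      Root lime: left subtree has 1 node {aster}, right has 2 {fir, lily}.
        Root lily: left subtree has 1 node {fir}, right has 0 { }.
      Root plum: left subtree has 3 nodes {mint, rose, reed}, right has 1 {bay}.
        Root rose: left subtree has 1 node {mint}, right has 1 {reed}.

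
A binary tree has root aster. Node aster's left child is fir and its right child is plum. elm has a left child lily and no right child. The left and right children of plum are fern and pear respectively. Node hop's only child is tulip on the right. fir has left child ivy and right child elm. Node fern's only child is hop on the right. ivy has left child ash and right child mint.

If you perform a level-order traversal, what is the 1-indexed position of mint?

9

Level-order visits nodes level by level from the root, left to right within each level.
Level 0: aster
Level 1: fir, plum
Level 2: ivy, elm, fern, pear
Level 3: ash, mint, lily, hop
Level 4: tulip
Full level-order sequence: aster, fir, plum, ivy, elm, fern, pear, ash, mint, lily, hop, tulip.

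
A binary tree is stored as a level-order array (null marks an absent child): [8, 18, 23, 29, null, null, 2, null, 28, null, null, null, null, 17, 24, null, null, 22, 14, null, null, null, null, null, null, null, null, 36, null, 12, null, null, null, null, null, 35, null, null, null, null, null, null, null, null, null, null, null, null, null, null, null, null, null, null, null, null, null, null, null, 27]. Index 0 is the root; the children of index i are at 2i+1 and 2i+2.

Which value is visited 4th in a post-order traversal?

28

Post-order visits the left subtree, then the right subtree, then the node.
At 8: go left to 18.
  At 18: go left to 29.
    At 29: no left child.
    At 29: go right to 28.
      At 28: go left to 22.
        At 22: go left to 35.
          35 is a leaf — visit 35.
        At 22: no right child.
        Visit 22.
      At 28: go right to 14.
        14 is a leaf — visit 14.
      Visit 28.
    Visit 29.
  At 18: no right child.
  Visit 18.
At 8: go right to 23.
  At 23: no left child.
  At 23: go right to 2.
    At 2: go left to 17.
      At 17: go left to 36.
        36 is a leaf — visit 36.
      At 17: no right child.
      Visit 17.
    At 2: go right to 24.
      At 24: go left to 12.
        At 12: go left to 27.
          27 is a leaf — visit 27.
        At 12: no right child.
        Visit 12.
      At 24: no right child.
      Visit 24.
    Visit 2.
  Visit 23.
Visit 8.
Full post-order sequence: 35, 22, 14, 28, 29, 18, 36, 17, 27, 12, 24, 2, 23, 8.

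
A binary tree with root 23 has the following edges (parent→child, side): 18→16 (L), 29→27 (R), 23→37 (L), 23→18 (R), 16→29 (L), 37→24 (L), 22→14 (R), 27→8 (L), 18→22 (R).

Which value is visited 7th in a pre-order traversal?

27

Pre-order visits the node, then its left subtree, then its right subtree.
Visit 23.
At 23: go left to 37.
  Visit 37.
  At 37: go left to 24.
    24 is a leaf — visit 24.
  At 37: no right child.
At 23: go right to 18.
  Visit 18.
  At 18: go left to 16.
    Visit 16.
    At 16: go left to 29.
      Visit 29.
      At 29: no left child.
      At 29: go right to 27.
        Visit 27.
        At 27: go left to 8.
          8 is a leaf — visit 8.
        At 27: no right child.
    At 16: no right child.
  At 18: go right to 22.
    Visit 22.
    At 22: no left child.
    At 22: go right to 14.
      14 is a leaf — visit 14.
Full pre-order sequence: 23, 37, 24, 18, 16, 29, 27, 8, 22, 14.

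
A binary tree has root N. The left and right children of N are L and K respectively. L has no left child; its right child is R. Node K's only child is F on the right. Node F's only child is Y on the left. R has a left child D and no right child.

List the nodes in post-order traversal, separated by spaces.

Post-order visits the left subtree, then the right subtree, then the node.
At N: go left to L.
  At L: no left child.
  At L: go right to R.
    At R: go left to D.
      D is a leaf — visit D.
    At R: no right child.
    Visit R.
  Visit L.
At N: go right to K.
  At K: no left child.
  At K: go right to F.
    At F: go left to Y.
      Y is a leaf — visit Y.
    At F: no right child.
    Visit F.
  Visit K.
Visit N.

D R L Y F K N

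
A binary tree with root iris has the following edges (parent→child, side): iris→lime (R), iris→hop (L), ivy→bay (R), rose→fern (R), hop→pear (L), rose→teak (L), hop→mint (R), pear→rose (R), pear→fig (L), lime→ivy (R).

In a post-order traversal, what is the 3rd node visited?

fern

Post-order visits the left subtree, then the right subtree, then the node.
At iris: go left to hop.
  At hop: go left to pear.
    At pear: go left to fig.
      fig is a leaf — visit fig.
    At pear: go right to rose.
      At rose: go left to teak.
        teak is a leaf — visit teak.
      At rose: go right to fern.
        fern is a leaf — visit fern.
      Visit rose.
    Visit pear.
  At hop: go right to mint.
    mint is a leaf — visit mint.
  Visit hop.
At iris: go right to lime.
  At lime: no left child.
  At lime: go right to ivy.
    At ivy: no left child.
    At ivy: go right to bay.
      bay is a leaf — visit bay.
    Visit ivy.
  Visit lime.
Visit iris.
Full post-order sequence: fig, teak, fern, rose, pear, mint, hop, bay, ivy, lime, iris.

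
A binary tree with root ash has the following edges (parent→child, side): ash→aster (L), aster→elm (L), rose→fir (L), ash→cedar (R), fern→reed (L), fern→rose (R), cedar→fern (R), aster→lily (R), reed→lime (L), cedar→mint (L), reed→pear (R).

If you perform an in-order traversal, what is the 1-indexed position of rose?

In-order visits the left subtree, then the node, then the right subtree.
At ash: go left to aster.
  At aster: go left to elm.
    elm is a leaf — visit elm.
  Visit aster.
  At aster: go right to lily.
    lily is a leaf — visit lily.
Visit ash.
At ash: go right to cedar.
  At cedar: go left to mint.
    mint is a leaf — visit mint.
  Visit cedar.
  At cedar: go right to fern.
    At fern: go left to reed.
      At reed: go left to lime.
        lime is a leaf — visit lime.
      Visit reed.
      At reed: go right to pear.
        pear is a leaf — visit pear.
    Visit fern.
    At fern: go right to rose.
      At rose: go left to fir.
        fir is a leaf — visit fir.
      Visit rose.
      At rose: no right child.
Full in-order sequence: elm, aster, lily, ash, mint, cedar, lime, reed, pear, fern, fir, rose.

12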